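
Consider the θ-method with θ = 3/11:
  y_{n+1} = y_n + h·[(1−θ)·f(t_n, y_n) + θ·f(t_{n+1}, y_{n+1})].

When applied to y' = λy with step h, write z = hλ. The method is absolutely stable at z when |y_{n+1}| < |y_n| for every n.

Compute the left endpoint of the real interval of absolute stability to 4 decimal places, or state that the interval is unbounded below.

left endpoint -4.4000.

With y'=λy (z=hλ):
  y_{n+1} = y_n + z·[8/11·y_n + 3/11·y_{n+1}] ⇒ (1 − 3/11z)y_{n+1} = (1 + 8/11z)y_n
  ⇒ R(z) = (1 + 8/11z)/(1 − 3/11z).

Solve |R(x)|<1 on ℝ⁻.
x=-1.46: |R|=0.0442
R=−1: 1+8/11x = −1+3/11x ⇒ -5/11x=2 ⇒ x=2/(-5/11)=-4.4000
Confirm numerically:
  x=-3.703: |R|=0.84237 <1
  x=-3.442: |R|=0.77539 <1
  x=-2.495: |R|=0.48472 <1
  x=-4.721: |R|=1.06378 >1
  x=-4.702: |R|=1.06014 >1
  x=-4.443: |R|=1.00884 >1
So |R|<1 on (-4.4000, 0).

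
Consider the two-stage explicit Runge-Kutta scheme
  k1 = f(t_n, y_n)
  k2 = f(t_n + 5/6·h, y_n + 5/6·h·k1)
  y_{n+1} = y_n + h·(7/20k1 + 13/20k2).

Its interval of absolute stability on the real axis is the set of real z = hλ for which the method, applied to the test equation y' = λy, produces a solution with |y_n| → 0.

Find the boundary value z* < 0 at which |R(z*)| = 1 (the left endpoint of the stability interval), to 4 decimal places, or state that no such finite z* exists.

On y'=λy, z=hλ:
  k1=λy_n ⇒ h·k1=z·y_n;  k2=λ(1+5/6z)y_n ⇒ h·k2=z(1+5/6z)y_n
  y_{n+1}/y_n = 1 + 7/20z + 13/20z(1+5/6z) = 1 + z + 13/24z²
  so R(z) = 1 + z + 13/24z².

Need |R(x)|<1, x<0.
x=-1.17: |R|=0.5715
R=1: x+13/24x²=0 ⇒ x=−24/13=-1.8462; min R=1−1/(4·13/24)=0.5385>−1
Confirm numerically:
  x=-1.819: |R|=0.97325 <1
  x=-1.797: |R|=0.95215 <1
  x=-1.521: |R|=0.73211 <1
  x=-2.170: |R|=1.38065 >1
  x=-2.069: |R|=1.24975 >1
  x=-2.012: |R|=1.18074 >1
Interval (-1.8462, 0).

left endpoint -1.8462.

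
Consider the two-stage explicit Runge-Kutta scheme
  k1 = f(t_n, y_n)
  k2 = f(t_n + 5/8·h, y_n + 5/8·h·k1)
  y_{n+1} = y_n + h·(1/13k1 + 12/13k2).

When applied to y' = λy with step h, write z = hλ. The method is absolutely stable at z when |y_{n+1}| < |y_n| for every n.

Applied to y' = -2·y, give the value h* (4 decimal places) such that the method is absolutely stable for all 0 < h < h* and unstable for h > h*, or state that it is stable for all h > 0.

Test eqn y'=λy, z=hλ:
  k1=λy_n ⇒ h·k1=z·y_n;  k2=λ(1+5/8z)y_n ⇒ h·k2=z(1+5/8z)y_n
  y_{n+1}/y_n = 1 + 1/13z + 12/13z(1+5/8z) = 1 + z + 15/26z²
  Hence R(z) = 1 + z + 15/26z².

Find x<0 with |R(x)|<1.
x=-0.95: |R|=0.5707
R=1: x+15/26x²=0 ⇒ x=−26/15=-1.7333; min R=1−1/(4·15/26)=0.5667>−1
Confirm numerically:
  x=-1.073: |R|=0.59123 <1
  x=-0.981: |R|=0.57421 <1
  x=-0.703: |R|=0.58212 <1
  x=-2.016: |R|=1.32876 >1
  x=-1.974: |R|=1.27408 >1
  x=-1.843: |R|=1.11661 >1
Stable set (-1.7333, 0).

(-1.7333,0); λ=-2 ⇒ h* = (26/15)/2 = 0.8667.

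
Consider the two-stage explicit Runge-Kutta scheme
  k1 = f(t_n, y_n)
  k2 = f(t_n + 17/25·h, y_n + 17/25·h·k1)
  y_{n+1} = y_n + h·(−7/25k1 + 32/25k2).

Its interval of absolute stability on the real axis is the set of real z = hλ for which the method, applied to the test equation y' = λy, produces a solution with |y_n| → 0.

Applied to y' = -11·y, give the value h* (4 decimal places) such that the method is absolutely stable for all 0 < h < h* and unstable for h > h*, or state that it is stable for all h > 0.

(-1.1489,0); λ=-11 ⇒ h* = (625/544)/11 = 0.1044.

Set f=λy, z=hλ:
  k1=λy_n ⇒ h·k1=z·y_n;  k2=λ(1+17/25z)y_n ⇒ h·k2=z(1+17/25z)y_n
  y_{n+1}/y_n = 1 − 7/25z + 32/25z(1+17/25z) = 1 + z + 544/625z²
  R(z) = 1 + z + 544/625z².

Boundary: |R(x)|=1, x<0.
x=-1.53: |R|=1.5075
R=1: x+544/625x²=0 ⇒ x=−625/544=-1.1489; min R=1−1/(4·544/625)=0.7128>−1
Confirm numerically:
  x=-1.017: |R|=0.88325 <1
  x=-0.901: |R|=0.80559 <1
  x=-0.728: |R|=0.73330 <1
  x=-0.555: |R|=0.71310 <1
  x=-1.327: |R|=1.20571 >1
  x=-1.181: |R|=1.03300 >1
Interval (-1.1489, 0).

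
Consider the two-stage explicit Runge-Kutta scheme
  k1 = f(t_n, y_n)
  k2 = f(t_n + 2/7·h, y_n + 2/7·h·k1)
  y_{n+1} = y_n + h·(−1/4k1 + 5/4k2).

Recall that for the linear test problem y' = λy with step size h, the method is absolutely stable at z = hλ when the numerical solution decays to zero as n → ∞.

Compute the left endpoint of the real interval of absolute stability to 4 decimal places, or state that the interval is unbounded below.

z* = -2.8000.

On y'=λy, z=hλ:
  k1=λy_n ⇒ h·k1=z·y_n;  k2=λ(1+2/7z)y_n ⇒ h·k2=z(1+2/7z)y_n
  y_{n+1}/y_n = 1 − 1/4z + 5/4z(1+2/7z) = 1 + z + 5/14z²
  R(z) = 1 + z + 5/14z².

Find x<0 with |R(x)|<1.
x=-0.8: |R|=0.4286
R=1: x+5/14x²=0 ⇒ x=−14/5=-2.8000; min R=1−1/(4·5/14)=0.3000>−1
Confirm numerically:
  x=-2.319: |R|=0.60163 <1
  x=-1.908: |R|=0.39217 <1
  x=-1.891: |R|=0.38610 <1
  x=-3.253: |R|=1.52629 >1
  x=-3.214: |R|=1.47521 >1
Interval (-2.8000, 0).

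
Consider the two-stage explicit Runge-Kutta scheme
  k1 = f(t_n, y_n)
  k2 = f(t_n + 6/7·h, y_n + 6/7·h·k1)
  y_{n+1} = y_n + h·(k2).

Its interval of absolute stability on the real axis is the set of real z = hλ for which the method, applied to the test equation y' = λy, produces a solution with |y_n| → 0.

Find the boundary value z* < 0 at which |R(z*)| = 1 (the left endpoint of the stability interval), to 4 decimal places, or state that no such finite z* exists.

left endpoint -1.1667.

On y'=λy, z=hλ:
  k1=λy_n ⇒ h·k1=z·y_n;  k2=λ(1+6/7z)y_n ⇒ h·k2=z(1+6/7z)y_n
  y_{n+1}/y_n = 1 + z(1+6/7z) = 1 + z + 6/7z²
  Hence R(z) = 1 + z + 6/7z².

Boundary: |R(x)|=1, x<0.
x=-0.94: |R|=0.8174
R=1: x+6/7x²=0 ⇒ x=−7/6=-1.1667; min R=1−1/(4·6/7)=0.7083>−1
Confirm numerically:
  x=-0.999: |R|=0.85643 <1
  x=-0.700: |R|=0.72000 <1
  x=-0.671: |R|=0.71492 <1
  x=-0.640: |R|=0.71109 <1
  x=-1.742: |R|=1.85905 >1
  x=-1.592: |R|=1.58040 >1
  x=-1.415: |R|=1.30119 >1
So |R|<1 on (-1.1667, 0).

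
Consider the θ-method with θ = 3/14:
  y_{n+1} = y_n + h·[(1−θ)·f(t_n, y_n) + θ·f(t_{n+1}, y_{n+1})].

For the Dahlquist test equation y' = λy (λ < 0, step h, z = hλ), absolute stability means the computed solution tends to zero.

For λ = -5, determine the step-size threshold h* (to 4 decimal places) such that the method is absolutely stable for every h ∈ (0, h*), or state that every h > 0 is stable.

With y'=λy (z=hλ):
  y_{n+1} = y_n + z·[11/14·y_n + 3/14·y_{n+1}] ⇒ (1 − 3/14z)y_{n+1} = (1 + 11/14z)y_n
  R(z) = (1 + 11/14z)/(1 − 3/14z).

Boundary: |R(x)|=1, x<0.
x=-1.7: |R|=0.2461
R=−1: 1+11/14x = −1+3/14x ⇒ -4/7x=2 ⇒ x=2/(-4/7)=-3.5000
Confirm numerically:
  x=-3.220: |R|=0.90533 <1
  x=-3.007: |R|=0.82868 <1
  x=-1.933: |R|=0.36684 <1
  x=-1.854: |R|=0.32686 <1
  x=-3.647: |R|=1.04715 >1
  x=-3.560: |R|=1.01945 >1
So |R|<1 on (-3.5000, 0).

(-3.5000,0); λ=-5 ⇒ h* = (7/2)/5 = 0.7000.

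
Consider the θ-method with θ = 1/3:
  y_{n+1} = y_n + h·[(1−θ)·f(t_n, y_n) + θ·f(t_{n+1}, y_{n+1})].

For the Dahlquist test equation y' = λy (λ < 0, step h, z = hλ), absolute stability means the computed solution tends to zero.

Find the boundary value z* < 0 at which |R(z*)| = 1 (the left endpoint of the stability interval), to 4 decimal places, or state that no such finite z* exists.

With y'=λy (z=hλ):
  y_{n+1} = y_n + z·[2/3·y_n + 1/3·y_{n+1}] ⇒ (1 − 1/3z)y_{n+1} = (1 + 2/3z)y_n
  ⇒ R(z) = (1 + 2/3z)/(1 − 1/3z).

Need |R(x)|<1, x<0.
x=-1.05: |R|=0.2222
R=−1: 1+2/3x = −1+1/3x ⇒ -1/3x=2 ⇒ x=2/(-1/3)=-6.0000
Confirm numerically:
  x=-5.823: |R|=0.97994 <1
  x=-4.540: |R|=0.80637 <1
  x=-4.168: |R|=0.74442 <1
  x=-6.328: |R|=1.03516 >1
  x=-6.307: |R|=1.03299 >1
  x=-6.299: |R|=1.03215 >1
Interval (-6.0000, 0).

z* = -6.0000.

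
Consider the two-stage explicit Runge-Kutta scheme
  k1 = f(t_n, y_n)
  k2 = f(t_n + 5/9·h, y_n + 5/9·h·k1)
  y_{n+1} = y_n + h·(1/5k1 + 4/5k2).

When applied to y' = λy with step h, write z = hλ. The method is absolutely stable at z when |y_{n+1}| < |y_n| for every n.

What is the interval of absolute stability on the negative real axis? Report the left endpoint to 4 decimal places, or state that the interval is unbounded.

(-2.2500, 0).

Test eqn y'=λy, z=hλ:
  k1=λy_n ⇒ h·k1=z·y_n;  k2=λ(1+5/9z)y_n ⇒ h·k2=z(1+5/9z)y_n
  y_{n+1}/y_n = 1 + 1/5z + 4/5z(1+5/9z) = 1 + z + 4/9z²
  Hence R(z) = 1 + z + 4/9z².

Solve |R(x)|<1 on ℝ⁻.
x=-1.79: |R|=0.6340
R=1: x+4/9x²=0 ⇒ x=−9/4=-2.2500; min R=1−1/(4·4/9)=0.4375>−1
Confirm numerically:
  x=-1.943: |R|=0.73489 <1
  x=-1.818: |R|=0.65094 <1
  x=-1.165: |R|=0.43821 <1
  x=-2.491: |R|=1.26681 >1
  x=-2.419: |R|=1.18169 >1
So |R|<1 on (-2.2500, 0).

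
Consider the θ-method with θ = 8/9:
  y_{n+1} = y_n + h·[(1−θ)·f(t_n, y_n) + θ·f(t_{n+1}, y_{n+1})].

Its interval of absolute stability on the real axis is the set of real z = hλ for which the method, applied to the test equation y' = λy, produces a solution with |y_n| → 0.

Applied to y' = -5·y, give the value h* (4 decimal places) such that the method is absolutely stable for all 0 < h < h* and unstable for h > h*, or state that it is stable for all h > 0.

interval (−∞, 0). Any h>0 works for λ=-5.

On y'=λy, z=hλ:
  y_{n+1} = y_n + z·[1/9·y_n + 8/9·y_{n+1}] ⇒ (1 − 8/9z)y_{n+1} = (1 + 1/9z)y_n
  ⇒ R(z) = (1 + 1/9z)/(1 − 8/9z).

Boundary: |R(x)|=1, x<0.
x=-1.75: |R|=0.3152
x=-2: |R|=0.2800
x=-10: |R|=0.0112
x=-100: |R|=0.1125
θ=8/9≥1/2 ⇒ |1+1/9x|<|1−8/9x| ∀x<0 ⇒ interval (−∞,0).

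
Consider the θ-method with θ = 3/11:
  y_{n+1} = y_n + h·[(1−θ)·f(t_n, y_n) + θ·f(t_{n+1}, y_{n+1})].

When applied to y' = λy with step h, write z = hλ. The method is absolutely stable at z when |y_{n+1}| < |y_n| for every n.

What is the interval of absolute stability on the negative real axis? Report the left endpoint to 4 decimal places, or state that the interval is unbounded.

Test eqn y'=λy, z=hλ:
  y_{n+1} = y_n + z·[8/11·y_n + 3/11·y_{n+1}] ⇒ (1 − 3/11z)y_{n+1} = (1 + 8/11z)y_n
  ⇒ R(z) = (1 + 8/11z)/(1 − 3/11z).

Solve |R(x)|<1 on ℝ⁻.
x=-1.54: |R|=0.0845
R=−1: 1+8/11x = −1+3/11x ⇒ -5/11x=2 ⇒ x=2/(-5/11)=-4.4000
Confirm numerically:
  x=-3.310: |R|=0.73961 <1
  x=-2.784: |R|=0.58247 <1
  x=-2.593: |R|=0.51888 <1
  x=-4.798: |R|=1.07836 >1
  x=-4.716: |R|=1.06283 >1
Interval (-4.4000, 0).

(-4.4000, 0).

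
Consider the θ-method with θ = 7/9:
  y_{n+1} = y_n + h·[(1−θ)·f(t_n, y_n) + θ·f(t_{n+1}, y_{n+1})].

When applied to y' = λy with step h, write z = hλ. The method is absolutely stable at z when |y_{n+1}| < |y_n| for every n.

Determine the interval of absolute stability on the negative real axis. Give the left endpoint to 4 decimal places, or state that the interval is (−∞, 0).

Test eqn y'=λy, z=hλ:
  y_{n+1} = y_n + z·[2/9·y_n + 7/9·y_{n+1}] ⇒ (1 − 7/9z)y_{n+1} = (1 + 2/9z)y_n
  ⇒ R(z) = (1 + 2/9z)/(1 − 7/9z).

Boundary: |R(x)|=1, x<0.
x=-1.17: |R|=0.3874
x=-2: |R|=0.2174
x=-10: |R|=0.1392
x=-100: |R|=0.2694
θ=7/9≥1/2 ⇒ |1+2/9x|<|1−7/9x| ∀x<0 ⇒ unbounded interval.

interval (−∞, 0).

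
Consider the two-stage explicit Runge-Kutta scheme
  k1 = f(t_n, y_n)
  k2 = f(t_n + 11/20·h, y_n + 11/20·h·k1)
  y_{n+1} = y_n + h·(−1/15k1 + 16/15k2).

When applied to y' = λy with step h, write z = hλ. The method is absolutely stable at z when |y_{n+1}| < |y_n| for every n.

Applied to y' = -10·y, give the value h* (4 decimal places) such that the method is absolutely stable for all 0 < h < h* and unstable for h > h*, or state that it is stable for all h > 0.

(-1.7045,0); λ=-10 ⇒ h* = (75/44)/10 = 0.1705.

Test eqn y'=λy, z=hλ:
  k1=λy_n ⇒ h·k1=z·y_n;  k2=λ(1+11/20z)y_n ⇒ h·k2=z(1+11/20z)y_n
  y_{n+1}/y_n = 1 − 1/15z + 16/15z(1+11/20z) = 1 + z + 44/75z²
  Hence R(z) = 1 + z + 44/75z².

Boundary: |R(x)|=1, x<0.
x=-1.67: |R|=0.9662
R=1: x+44/75x²=0 ⇒ x=−75/44=-1.7045; min R=1−1/(4·44/75)=0.5739>−1
Confirm numerically:
  x=-1.139: |R|=0.62209 <1
  x=-1.006: |R|=0.58773 <1
  x=-0.708: |R|=0.58607 <1
  x=-1.969: |R|=1.30548 >1
  x=-1.893: |R|=1.20929 >1
Interval (-1.7045, 0).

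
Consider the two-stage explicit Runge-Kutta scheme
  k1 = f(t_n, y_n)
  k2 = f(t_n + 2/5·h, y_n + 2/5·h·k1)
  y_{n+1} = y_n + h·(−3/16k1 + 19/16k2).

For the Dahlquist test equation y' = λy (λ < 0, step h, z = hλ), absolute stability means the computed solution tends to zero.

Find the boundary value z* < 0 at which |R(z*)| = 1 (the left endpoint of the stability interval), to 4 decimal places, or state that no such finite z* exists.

With y'=λy (z=hλ):
  k1=λy_n ⇒ h·k1=z·y_n;  k2=λ(1+2/5z)y_n ⇒ h·k2=z(1+2/5z)y_n
  y_{n+1}/y_n = 1 − 3/16z + 19/16z(1+2/5z) = 1 + z + 19/40z²
  R(z) = 1 + z + 19/40z².

Boundary: |R(x)|=1, x<0.
x=-0.88: |R|=0.4878
R=1: x+19/40x²=0 ⇒ x=−40/19=-2.1053; min R=1−1/(4·19/40)=0.4737>−1
Confirm numerically:
  x=-2.000: |R|=0.90000 <1
  x=-1.791: |R|=0.73265 <1
  x=-1.021: |R|=0.47416 <1
  x=-0.955: |R|=0.47821 <1
  x=-2.528: |R|=1.50762 >1
  x=-2.337: |R|=1.25725 >1
  x=-2.134: |R|=1.02913 >1
Interval (-2.1053, 0).

left endpoint -2.1053.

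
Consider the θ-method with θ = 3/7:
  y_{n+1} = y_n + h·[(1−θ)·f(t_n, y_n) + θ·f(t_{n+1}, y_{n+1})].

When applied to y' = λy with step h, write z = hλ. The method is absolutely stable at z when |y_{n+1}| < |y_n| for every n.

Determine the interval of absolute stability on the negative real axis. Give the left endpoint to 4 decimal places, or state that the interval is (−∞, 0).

On y'=λy, z=hλ:
  y_{n+1} = y_n + z·[4/7·y_n + 3/7·y_{n+1}] ⇒ (1 − 3/7z)y_{n+1} = (1 + 4/7z)y_n
  R(z) = (1 + 4/7z)/(1 − 3/7z).

Boundary: |R(x)|=1, x<0.
x=-0.6: |R|=0.5227
R=−1: 1+4/7x = −1+3/7x ⇒ -1/7x=2 ⇒ x=2/(-1/7)=-14.0000
Confirm numerically:
  x=-11.540: |R|=0.94089 <1
  x=-10.146: |R|=0.89706 <1
  x=-8.987: |R|=0.85239 <1
  x=-14.226: |R|=1.00455 >1
  x=-14.029: |R|=1.00059 >1
Stable set (-14.0000, 0).

z∈(-14.0000,0).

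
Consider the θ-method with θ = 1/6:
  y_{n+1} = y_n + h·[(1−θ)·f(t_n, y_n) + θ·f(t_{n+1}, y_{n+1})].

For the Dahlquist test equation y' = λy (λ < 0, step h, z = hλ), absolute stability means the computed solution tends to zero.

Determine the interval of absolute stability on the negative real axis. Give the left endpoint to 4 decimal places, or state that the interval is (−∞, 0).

(-3.0000, 0).

Test eqn y'=λy, z=hλ:
  y_{n+1} = y_n + z·[5/6·y_n + 1/6·y_{n+1}] ⇒ (1 − 1/6z)y_{n+1} = (1 + 5/6z)y_n
  so R(z) = (1 + 5/6z)/(1 − 1/6z).

Find x<0 with |R(x)|<1.
x=-1.14: |R|=0.0420
R=−1: 1+5/6x = −1+1/6x ⇒ -2/3x=2 ⇒ x=2/(-2/3)=-3.0000
Confirm numerically:
  x=-2.390: |R|=0.70918 <1
  x=-1.442: |R|=0.16259 <1
  x=-1.385: |R|=0.12525 <1
  x=-3.319: |R|=1.13692 >1
  x=-3.265: |R|=1.11441 >1
Stable set (-3.0000, 0).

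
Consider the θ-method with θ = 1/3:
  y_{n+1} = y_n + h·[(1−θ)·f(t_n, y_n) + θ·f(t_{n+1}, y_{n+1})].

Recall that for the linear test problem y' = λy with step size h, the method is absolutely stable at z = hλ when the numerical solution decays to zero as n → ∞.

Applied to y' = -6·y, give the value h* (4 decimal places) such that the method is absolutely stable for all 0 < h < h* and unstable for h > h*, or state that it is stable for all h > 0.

On y'=λy, z=hλ:
  y_{n+1} = y_n + z·[2/3·y_n + 1/3·y_{n+1}] ⇒ (1 − 1/3z)y_{n+1} = (1 + 2/3z)y_n
  ⇒ R(z) = (1 + 2/3z)/(1 − 1/3z).

Find x<0 with |R(x)|<1.
x=-0.57: |R|=0.5210
R=−1: 1+2/3x = −1+1/3x ⇒ -1/3x=2 ⇒ x=2/(-1/3)=-6.0000
Confirm numerically:
  x=-5.133: |R|=0.89340 <1
  x=-3.155: |R|=0.53777 <1
  x=-2.869: |R|=0.46652 <1
  x=-6.426: |R|=1.04519 >1
  x=-6.103: |R|=1.01131 >1
  x=-6.051: |R|=1.00563 >1
Interval (-6.0000, 0).

(-6.0000,0); λ=-6 ⇒ h* = (6)/6 = 1.0000.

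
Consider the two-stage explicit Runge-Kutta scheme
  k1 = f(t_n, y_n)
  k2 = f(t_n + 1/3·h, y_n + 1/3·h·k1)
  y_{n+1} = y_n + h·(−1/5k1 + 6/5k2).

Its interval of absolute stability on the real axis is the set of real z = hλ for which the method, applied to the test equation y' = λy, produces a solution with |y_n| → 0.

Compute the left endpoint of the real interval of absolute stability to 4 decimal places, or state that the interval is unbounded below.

With y'=λy (z=hλ):
  k1=λy_n ⇒ h·k1=z·y_n;  k2=λ(1+1/3z)y_n ⇒ h·k2=z(1+1/3z)y_n
  y_{n+1}/y_n = 1 − 1/5z + 6/5z(1+1/3z) = 1 + z + 2/5z²
  so R(z) = 1 + z + 2/5z².

Boundary: |R(x)|=1, x<0.
x=-1.65: |R|=0.4390
R=1: x+2/5x²=0 ⇒ x=−5/2=-2.5000; min R=1−1/(4·2/5)=0.3750>−1
Confirm numerically:
  x=-2.179: |R|=0.72022 <1
  x=-2.084: |R|=0.65322 <1
  x=-1.777: |R|=0.48609 <1
  x=-1.714: |R|=0.46112 <1
  x=-2.840: |R|=1.38624 >1
  x=-2.532: |R|=1.03241 >1
Stable set (-2.5000, 0).

left endpoint -2.5000.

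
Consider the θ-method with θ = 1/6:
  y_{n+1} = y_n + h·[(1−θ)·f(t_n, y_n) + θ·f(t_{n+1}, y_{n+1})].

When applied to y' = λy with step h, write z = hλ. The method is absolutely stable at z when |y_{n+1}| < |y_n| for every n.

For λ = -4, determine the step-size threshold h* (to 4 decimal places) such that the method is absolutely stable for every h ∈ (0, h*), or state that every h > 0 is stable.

Set f=λy, z=hλ:
  y_{n+1} = y_n + z·[5/6·y_n + 1/6·y_{n+1}] ⇒ (1 − 1/6z)y_{n+1} = (1 + 5/6z)y_n
  so R(z) = (1 + 5/6z)/(1 − 1/6z).

Need |R(x)|<1, x<0.
x=-0.37: |R|=0.6515
R=−1: 1+5/6x = −1+1/6x ⇒ -2/3x=2 ⇒ x=2/(-2/3)=-3.0000
Confirm numerically:
  x=-2.365: |R|=0.69635 <1
  x=-2.208: |R|=0.61404 <1
  x=-1.989: |R|=0.49380 <1
  x=-1.693: |R|=0.32042 <1
  x=-3.279: |R|=1.12027 >1
  x=-3.086: |R|=1.03786 >1
So |R|<1 on (-3.0000, 0).

(-3.0000,0); λ=-4 ⇒ h* = (3)/4 = 0.7500.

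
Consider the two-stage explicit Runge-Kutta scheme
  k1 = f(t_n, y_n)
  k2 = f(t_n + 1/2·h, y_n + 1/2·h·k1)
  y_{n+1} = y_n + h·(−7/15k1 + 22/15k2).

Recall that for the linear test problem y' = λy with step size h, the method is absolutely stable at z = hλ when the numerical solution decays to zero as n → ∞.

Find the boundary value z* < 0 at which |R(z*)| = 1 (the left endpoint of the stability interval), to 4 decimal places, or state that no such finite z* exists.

z* = -1.3636.

On y'=λy, z=hλ:
  k1=λy_n ⇒ h·k1=z·y_n;  k2=λ(1+1/2z)y_n ⇒ h·k2=z(1+1/2z)y_n
  y_{n+1}/y_n = 1 − 7/15z + 22/15z(1+1/2z) = 1 + z + 11/15z²
  R(z) = 1 + z + 11/15z².

Boundary: |R(x)|=1, x<0.
x=-0.69: |R|=0.6591
R=1: x+11/15x²=0 ⇒ x=−15/11=-1.3636; min R=1−1/(4·11/15)=0.6591>−1
Confirm numerically:
  x=-1.261: |R|=0.90509 <1
  x=-1.021: |R|=0.74346 <1
  x=-1.012: |R|=0.73904 <1
  x=-1.481: |R|=1.12746 >1
  x=-1.433: |R|=1.07289 >1
  x=-1.420: |R|=1.05869 >1
So |R|<1 on (-1.3636, 0).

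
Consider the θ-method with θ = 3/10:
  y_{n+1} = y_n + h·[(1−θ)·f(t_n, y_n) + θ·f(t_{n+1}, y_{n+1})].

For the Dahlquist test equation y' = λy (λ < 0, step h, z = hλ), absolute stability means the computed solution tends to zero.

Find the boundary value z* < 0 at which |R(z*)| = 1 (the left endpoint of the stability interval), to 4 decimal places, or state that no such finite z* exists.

On y'=λy, z=hλ:
  y_{n+1} = y_n + z·[7/10·y_n + 3/10·y_{n+1}] ⇒ (1 − 3/10z)y_{n+1} = (1 + 7/10z)y_n
  R(z) = (1 + 7/10z)/(1 − 3/10z).

Find x<0 with |R(x)|<1.
x=-0.92: |R|=0.2790
R=−1: 1+7/10x = −1+3/10x ⇒ -2/5x=2 ⇒ x=2/(-2/5)=-5.0000
Confirm numerically:
  x=-4.944: |R|=0.99098 <1
  x=-2.635: |R|=0.47166 <1
  x=-2.462: |R|=0.41608 <1
  x=-2.244: |R|=0.34114 <1
  x=-5.580: |R|=1.08676 >1
  x=-5.371: |R|=1.05683 >1
  x=-5.343: |R|=1.05271 >1
Stable set (-5.0000, 0).

z* = -5.0000.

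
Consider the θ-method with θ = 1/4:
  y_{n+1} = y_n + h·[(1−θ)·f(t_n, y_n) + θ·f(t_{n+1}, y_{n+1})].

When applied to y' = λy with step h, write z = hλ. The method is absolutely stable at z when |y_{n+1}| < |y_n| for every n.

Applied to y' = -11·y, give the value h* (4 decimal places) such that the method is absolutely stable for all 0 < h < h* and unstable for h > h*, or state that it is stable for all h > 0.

(-4.0000,0); λ=-11 ⇒ h* = (4)/11 = 0.3636.

On y'=λy, z=hλ:
  y_{n+1} = y_n + z·[3/4·y_n + 1/4·y_{n+1}] ⇒ (1 − 1/4z)y_{n+1} = (1 + 3/4z)y_n
  so R(z) = (1 + 3/4z)/(1 − 1/4z).

Find x<0 with |R(x)|<1.
x=-1.17: |R|=0.0948
R=−1: 1+3/4x = −1+1/4x ⇒ -1/2x=2 ⇒ x=2/(-1/2)=-4.0000
Confirm numerically:
  x=-3.726: |R|=0.92907 <1
  x=-3.710: |R|=0.92477 <1
  x=-2.842: |R|=0.66150 <1
  x=-2.176: |R|=0.40933 <1
  x=-4.591: |R|=1.13759 >1
  x=-4.357: |R|=1.08544 >1
  x=-4.104: |R|=1.02567 >1
Stable set (-4.0000, 0).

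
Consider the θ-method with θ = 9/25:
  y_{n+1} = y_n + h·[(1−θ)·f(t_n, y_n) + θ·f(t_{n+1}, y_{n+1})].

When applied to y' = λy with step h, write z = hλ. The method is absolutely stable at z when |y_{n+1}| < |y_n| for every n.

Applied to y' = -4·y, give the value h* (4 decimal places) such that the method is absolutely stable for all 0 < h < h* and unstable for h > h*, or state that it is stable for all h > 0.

(-7.1429,0); λ=-4 ⇒ h* = (50/7)/4 = 1.7857.

Test eqn y'=λy, z=hλ:
  y_{n+1} = y_n + z·[16/25·y_n + 9/25·y_{n+1}] ⇒ (1 − 9/25z)y_{n+1} = (1 + 16/25z)y_n
  R(z) = (1 + 16/25z)/(1 − 9/25z).

Find x<0 with |R(x)|<1.
x=-0.79: |R|=0.3849
R=−1: 1+16/25x = −1+9/25x ⇒ -7/25x=2 ⇒ x=2/(-7/25)=-7.1429
Confirm numerically:
  x=-6.750: |R|=0.96793 <1
  x=-6.434: |R|=0.94015 <1
  x=-5.438: |R|=0.83860 <1
  x=-3.381: |R|=0.52492 <1
  x=-7.586: |R|=1.03326 >1
  x=-7.261: |R|=1.00915 >1
Stable set (-7.1429, 0).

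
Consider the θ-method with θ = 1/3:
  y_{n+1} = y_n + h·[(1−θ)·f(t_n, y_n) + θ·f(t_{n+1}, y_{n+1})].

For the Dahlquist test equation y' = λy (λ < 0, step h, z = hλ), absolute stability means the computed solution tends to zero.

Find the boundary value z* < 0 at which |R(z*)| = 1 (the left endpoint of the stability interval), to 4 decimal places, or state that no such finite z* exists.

left endpoint -6.0000.

Test eqn y'=λy, z=hλ:
  y_{n+1} = y_n + z·[2/3·y_n + 1/3·y_{n+1}] ⇒ (1 − 1/3z)y_{n+1} = (1 + 2/3z)y_n
  ⇒ R(z) = (1 + 2/3z)/(1 − 1/3z).

Solve |R(x)|<1 on ℝ⁻.
x=-1.62: |R|=0.0519
R=−1: 1+2/3x = −1+1/3x ⇒ -1/3x=2 ⇒ x=2/(-1/3)=-6.0000
Confirm numerically:
  x=-5.184: |R|=0.90029 <1
  x=-4.967: |R|=0.87034 <1
  x=-4.482: |R|=0.79711 <1
  x=-3.791: |R|=0.67472 <1
  x=-6.587: |R|=1.06123 >1
  x=-6.434: |R|=1.04600 >1
  x=-6.155: |R|=1.01693 >1
Stable set (-6.0000, 0).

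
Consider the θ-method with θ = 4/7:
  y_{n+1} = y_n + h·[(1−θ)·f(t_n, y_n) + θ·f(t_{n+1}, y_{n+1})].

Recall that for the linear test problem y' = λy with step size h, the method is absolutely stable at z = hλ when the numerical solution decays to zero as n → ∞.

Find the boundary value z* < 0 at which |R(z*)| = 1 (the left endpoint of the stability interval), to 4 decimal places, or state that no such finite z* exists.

interval (−∞, 0).

With y'=λy (z=hλ):
  y_{n+1} = y_n + z·[3/7·y_n + 4/7·y_{n+1}] ⇒ (1 − 4/7z)y_{n+1} = (1 + 3/7z)y_n
  Hence R(z) = (1 + 3/7z)/(1 − 4/7z).

Boundary: |R(x)|=1, x<0.
x=-0.67: |R|=0.5155
x=-2: |R|=0.0667
x=-10: |R|=0.4894
x=-100: |R|=0.7199
θ=4/7≥1/2 ⇒ |1+3/7x|<|1−4/7x| ∀x<0 ⇒ interval (−∞,0).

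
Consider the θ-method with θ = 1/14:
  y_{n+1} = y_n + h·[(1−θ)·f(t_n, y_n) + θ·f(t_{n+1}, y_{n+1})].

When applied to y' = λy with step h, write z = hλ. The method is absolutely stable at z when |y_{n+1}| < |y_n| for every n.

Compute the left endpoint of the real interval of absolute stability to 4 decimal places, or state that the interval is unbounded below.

left endpoint -2.3333.

Set f=λy, z=hλ:
  y_{n+1} = y_n + z·[13/14·y_n + 1/14·y_{n+1}] ⇒ (1 − 1/14z)y_{n+1} = (1 + 13/14z)y_n
  R(z) = (1 + 13/14z)/(1 − 1/14z).

Solve |R(x)|<1 on ℝ⁻.
x=-1.57: |R|=0.4117
R=−1: 1+13/14x = −1+1/14x ⇒ -6/7x=2 ⇒ x=2/(-6/7)=-2.3333
Confirm numerically:
  x=-1.780: |R|=0.57921 <1
  x=-1.618: |R|=0.45038 <1
  x=-1.555: |R|=0.39955 <1
  x=-1.469: |R|=0.32950 <1
  x=-2.828: |R|=1.35275 >1
  x=-2.609: |R|=1.19917 >1
  x=-2.435: |R|=1.07423 >1
Interval (-2.3333, 0).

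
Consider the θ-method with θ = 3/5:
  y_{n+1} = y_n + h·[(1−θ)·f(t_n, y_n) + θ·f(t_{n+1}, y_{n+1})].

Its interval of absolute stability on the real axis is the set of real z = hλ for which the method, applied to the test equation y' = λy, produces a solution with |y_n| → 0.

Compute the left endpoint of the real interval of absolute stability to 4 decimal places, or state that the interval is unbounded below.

unbounded; (−∞, 0).

With y'=λy (z=hλ):
  y_{n+1} = y_n + z·[2/5·y_n + 3/5·y_{n+1}] ⇒ (1 − 3/5z)y_{n+1} = (1 + 2/5z)y_n
  Hence R(z) = (1 + 2/5z)/(1 − 3/5z).

Solve |R(x)|<1 on ℝ⁻.
x=-1.79: |R|=0.1369
x=-2: |R|=0.0909
x=-10: |R|=0.4286
x=-100: |R|=0.6393
θ=3/5≥1/2 ⇒ |1+2/5x|<|1−3/5x| ∀x<0 ⇒ unbounded interval.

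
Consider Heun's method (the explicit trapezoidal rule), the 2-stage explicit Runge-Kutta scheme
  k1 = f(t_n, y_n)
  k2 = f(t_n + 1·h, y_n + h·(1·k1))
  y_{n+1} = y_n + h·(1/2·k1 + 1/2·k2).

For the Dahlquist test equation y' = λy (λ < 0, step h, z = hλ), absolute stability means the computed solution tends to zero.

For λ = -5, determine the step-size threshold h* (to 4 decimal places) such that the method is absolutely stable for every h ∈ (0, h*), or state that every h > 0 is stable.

Set f=λy, z=hλ:
  order 2, 2-stage ⇒ R(z)=1+z+z^2/2
  (e.g. R(-1.43)=0.59245, |R|=0.59245)

Boundary: |R(x)|=1, x<0.
x=-1.43: |R|=0.5924
|R(-2.4)|=1.4800 |R(-2.28)|=1.3192 |R(-1.4)|=0.5800
Bisect:
  x_lo=-2.3493 |R|=1.4103  x_hi=-0.1670 |R|=0.8470
  mid=-1.25813 |R|=0.53331 →hi
  mid=-1.80370 |R|=0.82297 →hi
  mid=-2.07649 |R|=1.07941 →lo
  mid=-1.94009 |R|=0.94189 →hi
  mid=-2.00829 |R|=1.00832 →lo
  mid=-1.97419 |R|=0.97452 →hi
  mid=-1.99124 |R|=0.99128 →hi
  mid=-1.99976 |R|=0.99976 →hi
  mid=-2.00403 |R|=1.00404 →lo
  mid=-2.00190 |R|=1.00190 →lo
  ...
  [-2.00003,-1.99990] ⇒ x*=-2.0000
So |R|<1 on (-2.0000, 0).

(-2.0000,0); λ=-5 ⇒ h* = 0.4000.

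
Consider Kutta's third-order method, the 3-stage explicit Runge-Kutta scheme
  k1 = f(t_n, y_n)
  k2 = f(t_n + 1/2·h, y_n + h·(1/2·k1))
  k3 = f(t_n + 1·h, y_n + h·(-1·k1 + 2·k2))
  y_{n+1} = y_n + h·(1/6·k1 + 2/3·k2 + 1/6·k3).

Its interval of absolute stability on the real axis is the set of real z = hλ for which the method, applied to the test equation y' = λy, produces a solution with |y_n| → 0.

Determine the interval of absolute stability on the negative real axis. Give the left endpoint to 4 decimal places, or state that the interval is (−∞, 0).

Set f=λy, z=hλ:
  order 3, 3-stage ⇒ R(z)=1+z+z^2/2+z^3/6
  (e.g. R(-1.66)=-0.04458, |R|=0.04458)

Boundary: |R(x)|=1, x<0.
x=-1.66: |R|=0.0446
|R(-2.21)|=0.5669 |R(-2.02)|=0.3535 |R(-1.46)|=0.0871
Bisect:
  x_lo=-3.0738 |R|=2.1900  x_hi=-0.1137 |R|=0.8925
  mid=-1.59375 |R|=0.00158 →hi
  mid=-2.33378 |R|=0.72901 →hi
  mid=-2.70379 |R|=1.34289 →lo
  mid=-2.51878 |R|=1.00995 →lo
  mid=-2.42628 |R|=0.86338 →hi
  mid=-2.47253 |R|=0.93509 →hi
  mid=-2.49566 |R|=0.97212 →hi
  mid=-2.50722 |R|=0.99094 →hi
  mid=-2.51300 |R|=1.00042 →lo
  mid=-2.51011 |R|=0.99567 →hi
  ...
  [-2.51282,-2.51264] ⇒ x*=-2.5127
Stable set (-2.5127, 0).

z∈(-2.5127,0).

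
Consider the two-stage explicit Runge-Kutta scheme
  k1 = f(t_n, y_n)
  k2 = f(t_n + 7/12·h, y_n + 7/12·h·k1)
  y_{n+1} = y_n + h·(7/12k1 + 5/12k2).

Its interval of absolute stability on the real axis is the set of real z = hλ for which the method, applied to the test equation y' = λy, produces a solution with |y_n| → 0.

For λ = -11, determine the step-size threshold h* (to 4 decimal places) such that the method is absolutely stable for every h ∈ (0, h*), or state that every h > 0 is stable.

(-4.1143,0); λ=-11 ⇒ h* = (144/35)/11 = 0.3740.

Set f=λy, z=hλ:
  k1=λy_n ⇒ h·k1=z·y_n;  k2=λ(1+7/12z)y_n ⇒ h·k2=z(1+7/12z)y_n
  y_{n+1}/y_n = 1 + 7/12z + 5/12z(1+7/12z) = 1 + z + 35/144z²
  Hence R(z) = 1 + z + 35/144z².

Find x<0 with |R(x)|<1.
x=-0.81: |R|=0.3495
R=1: x+35/144x²=0 ⇒ x=−144/35=-4.1143; min R=1−1/(4·35/144)=-0.0286>−1
Confirm numerically:
  x=-3.482: |R|=0.46488 <1
  x=-2.479: |R|=0.01468 <1
  x=-1.727: |R|=0.00208 <1
  x=-4.604: |R|=1.54800 >1
  x=-4.402: |R|=1.30783 >1
Interval (-4.1143, 0).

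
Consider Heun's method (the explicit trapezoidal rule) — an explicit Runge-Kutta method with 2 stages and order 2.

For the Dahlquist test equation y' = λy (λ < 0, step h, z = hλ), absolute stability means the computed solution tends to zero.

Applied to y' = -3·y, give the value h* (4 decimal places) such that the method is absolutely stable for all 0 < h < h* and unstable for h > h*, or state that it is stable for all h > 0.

Set f=λy, z=hλ:
  order 2, 2-stage ⇒ R(z)=1+z+z^2/2
  (e.g. R(-1.61)=0.68605, |R|=0.68605)

Solve |R(x)|<1 on ℝ⁻.
x=-1.61: |R|=0.6861
|R(-2.39)|=1.4661 |R(-1.79)|=0.8121 |R(-1.65)|=0.7112
Bisect:
  x_lo=-2.7220 |R|=1.9827  x_hi=-0.3357 |R|=0.7206
  mid=-1.52889 |R|=0.63986 →hi
  mid=-2.12547 |R|=1.13334 →lo
  mid=-1.82718 |R|=0.84211 →hi
  mid=-1.97633 |R|=0.97661 →hi
  mid=-2.05090 |R|=1.05219 →lo
  mid=-2.01361 |R|=1.01370 →lo
  mid=-1.99497 |R|=0.99498 →hi
  ...
  [-2.00007,-1.99992] ⇒ x*=-2.0000
So |R|<1 on (-2.0000, 0).

(-2.0000,0); λ=-3 ⇒ h* = 0.6667.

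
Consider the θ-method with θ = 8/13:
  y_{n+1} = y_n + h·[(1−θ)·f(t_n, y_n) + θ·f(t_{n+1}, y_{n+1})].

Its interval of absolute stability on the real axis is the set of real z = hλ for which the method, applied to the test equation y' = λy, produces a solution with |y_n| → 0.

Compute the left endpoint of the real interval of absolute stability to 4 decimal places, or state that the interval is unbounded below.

(−∞, 0) — no finite endpoint.

Test eqn y'=λy, z=hλ:
  y_{n+1} = y_n + z·[5/13·y_n + 8/13·y_{n+1}] ⇒ (1 − 8/13z)y_{n+1} = (1 + 5/13z)y_n
  R(z) = (1 + 5/13z)/(1 − 8/13z).

Need |R(x)|<1, x<0.
x=-1.39: |R|=0.2508
x=-2: |R|=0.1034
x=-10: |R|=0.3978
x=-100: |R|=0.5990
θ=8/13≥1/2 ⇒ |1+5/13x|<|1−8/13x| ∀x<0 ⇒ interval (−∞,0).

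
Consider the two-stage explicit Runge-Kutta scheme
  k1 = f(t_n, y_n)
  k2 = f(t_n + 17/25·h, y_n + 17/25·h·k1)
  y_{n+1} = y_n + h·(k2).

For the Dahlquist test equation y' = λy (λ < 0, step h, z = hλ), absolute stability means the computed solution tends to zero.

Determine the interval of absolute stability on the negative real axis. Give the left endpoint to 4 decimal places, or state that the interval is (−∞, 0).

With y'=λy (z=hλ):
  k1=λy_n ⇒ h·k1=z·y_n;  k2=λ(1+17/25z)y_n ⇒ h·k2=z(1+17/25z)y_n
  y_{n+1}/y_n = 1 + z(1+17/25z) = 1 + z + 17/25z²
  Hence R(z) = 1 + z + 17/25z².

Need |R(x)|<1, x<0.
x=-0.6: |R|=0.6448
R=1: x+17/25x²=0 ⇒ x=−25/17=-1.4706; min R=1−1/(4·17/25)=0.6324>−1
Confirm numerically:
  x=-1.305: |R|=0.85306 <1
  x=-1.208: |R|=0.78430 <1
  x=-1.032: |R|=0.69222 <1
  x=-0.899: |R|=0.65058 <1
  x=-1.937: |R|=1.61434 >1
  x=-1.854: |R|=1.48337 >1
Interval (-1.4706, 0).

(-1.4706, 0).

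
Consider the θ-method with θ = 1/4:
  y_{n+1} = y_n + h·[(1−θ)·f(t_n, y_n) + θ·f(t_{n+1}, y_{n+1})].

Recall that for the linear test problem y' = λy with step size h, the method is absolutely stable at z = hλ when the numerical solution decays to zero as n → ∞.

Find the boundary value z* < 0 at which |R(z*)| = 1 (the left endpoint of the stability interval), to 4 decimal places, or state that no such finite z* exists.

With y'=λy (z=hλ):
  y_{n+1} = y_n + z·[3/4·y_n + 1/4·y_{n+1}] ⇒ (1 − 1/4z)y_{n+1} = (1 + 3/4z)y_n
  ⇒ R(z) = (1 + 3/4z)/(1 − 1/4z).

Boundary: |R(x)|=1, x<0.
x=-1.23: |R|=0.0593
R=−1: 1+3/4x = −1+1/4x ⇒ -1/2x=2 ⇒ x=2/(-1/2)=-4.0000
Confirm numerically:
  x=-3.868: |R|=0.96645 <1
  x=-3.172: |R|=0.76910 <1
  x=-2.068: |R|=0.36322 <1
  x=-4.426: |R|=1.10112 >1
  x=-4.128: |R|=1.03150 >1
Interval (-4.0000, 0).

z* = -4.0000.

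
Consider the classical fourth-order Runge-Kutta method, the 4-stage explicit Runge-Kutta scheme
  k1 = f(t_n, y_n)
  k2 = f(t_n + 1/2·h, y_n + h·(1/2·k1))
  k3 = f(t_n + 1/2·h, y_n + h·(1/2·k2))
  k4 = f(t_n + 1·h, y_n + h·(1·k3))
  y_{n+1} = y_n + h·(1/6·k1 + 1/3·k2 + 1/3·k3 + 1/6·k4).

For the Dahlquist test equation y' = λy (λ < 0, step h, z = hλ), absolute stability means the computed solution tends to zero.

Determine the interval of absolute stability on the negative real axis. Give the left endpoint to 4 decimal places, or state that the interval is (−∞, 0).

With y'=λy (z=hλ):
  order 4, 4-stage ⇒ R(z)=1+z+z^2/2+z^3/6+z^4/24
  (e.g. R(-1.36)=0.28810, |R|=0.28810)

Find x<0 with |R(x)|<1.
x=-1.36: |R|=0.2881
|R(-2.3)|=0.4832 |R(-2.1)|=0.3718 |R(-1.4)|=0.2827
Bisect:
  x_lo=-3.5075 |R|=2.7582  x_hi=-0.1378 |R|=0.8713
  mid=-1.82261 |R|=0.28905 →hi
  mid=-2.66504 |R|=0.83333 →hi
  mid=-3.08626 |R|=1.55703 →lo
  mid=-2.87565 |R|=1.14500 →lo
  mid=-2.77035 |R|=0.97770 →hi
  mid=-2.82300 |R|=1.05835 →lo
  mid=-2.79667 |R|=1.01729 →lo
  mid=-2.78351 |R|=0.99731 →hi
  mid=-2.79009 |R|=1.00726 →lo
  ...
  [-2.78536,-2.78515] ⇒ x*=-2.7853
So |R|<1 on (-2.7853, 0).

(-2.7853, 0).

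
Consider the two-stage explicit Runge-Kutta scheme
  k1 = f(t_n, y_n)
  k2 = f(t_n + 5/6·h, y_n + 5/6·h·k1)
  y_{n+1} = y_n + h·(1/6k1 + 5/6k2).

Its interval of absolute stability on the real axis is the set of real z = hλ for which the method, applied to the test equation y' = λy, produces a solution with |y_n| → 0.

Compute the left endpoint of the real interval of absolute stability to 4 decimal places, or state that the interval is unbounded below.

Test eqn y'=λy, z=hλ:
  k1=λy_n ⇒ h·k1=z·y_n;  k2=λ(1+5/6z)y_n ⇒ h·k2=z(1+5/6z)y_n
  y_{n+1}/y_n = 1 + 1/6z + 5/6z(1+5/6z) = 1 + z + 25/36z²
  so R(z) = 1 + z + 25/36z².

Need |R(x)|<1, x<0.
x=-0.91: |R|=0.6651
R=1: x+25/36x²=0 ⇒ x=−36/25=-1.4400; min R=1−1/(4·25/36)=0.6400>−1
Confirm numerically:
  x=-0.961: |R|=0.68033 <1
  x=-0.780: |R|=0.64250 <1
  x=-0.634: |R|=0.64514 <1
  x=-1.489: |R|=1.05067 >1
  x=-1.463: |R|=1.02337 >1
Stable set (-1.4400, 0).

left endpoint -1.4400.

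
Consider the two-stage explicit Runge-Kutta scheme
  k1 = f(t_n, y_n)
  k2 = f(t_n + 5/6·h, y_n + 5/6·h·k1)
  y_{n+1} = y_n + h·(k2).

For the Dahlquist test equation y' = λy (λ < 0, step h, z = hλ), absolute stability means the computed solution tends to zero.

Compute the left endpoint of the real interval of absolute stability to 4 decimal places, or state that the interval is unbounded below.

Test eqn y'=λy, z=hλ:
  k1=λy_n ⇒ h·k1=z·y_n;  k2=λ(1+5/6z)y_n ⇒ h·k2=z(1+5/6z)y_n
  y_{n+1}/y_n = 1 + z(1+5/6z) = 1 + z + 5/6z²
  ⇒ R(z) = 1 + z + 5/6z².

Find x<0 with |R(x)|<1.
x=-1.63: |R|=1.5841
R=1: x+5/6x²=0 ⇒ x=−6/5=-1.2000; min R=1−1/(4·5/6)=0.7000>−1
Confirm numerically:
  x=-1.127: |R|=0.93144 <1
  x=-0.999: |R|=0.83267 <1
  x=-0.648: |R|=0.70192 <1
  x=-1.790: |R|=1.88008 >1
  x=-1.423: |R|=1.26444 >1
  x=-1.338: |R|=1.15387 >1
Stable set (-1.2000, 0).

z* = -1.2000.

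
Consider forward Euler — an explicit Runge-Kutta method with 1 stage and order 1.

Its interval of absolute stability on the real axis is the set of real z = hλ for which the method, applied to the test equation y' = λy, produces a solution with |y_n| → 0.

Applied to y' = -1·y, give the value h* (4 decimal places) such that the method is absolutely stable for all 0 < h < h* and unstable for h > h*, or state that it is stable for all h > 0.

(-2.0000,0); λ=-1 ⇒ h* = 2.0000.

On y'=λy, z=hλ:
  order 1, 1-stage ⇒ R(z)=1+z
  (e.g. R(-1.16)=-0.16000, |R|=0.16000)

Boundary: |R(x)|=1, x<0.
x=-1.16: |R|=0.1600
|R(-1.86)|=0.8600 |R(-1.3)|=0.3000 |R(-1.24)|=0.2400
Bisect:
  x_lo=-2.7802 |R|=1.7802  x_hi=-0.0770 |R|=0.9230
  mid=-1.42860 |R|=0.42860 →hi
  mid=-2.10440 |R|=1.10440 →lo
  mid=-1.76650 |R|=0.76650 →hi
  mid=-1.93545 |R|=0.93545 →hi
  mid=-2.01992 |R|=1.01992 →lo
  mid=-1.97769 |R|=0.97769 →hi
  mid=-1.99880 |R|=0.99880 →hi
  mid=-2.00936 |R|=1.00936 →lo
  mid=-2.00408 |R|=1.00408 →lo
  ...
  [-2.00012,-1.99996] ⇒ x*=-2.0000
Stable set (-2.0000, 0).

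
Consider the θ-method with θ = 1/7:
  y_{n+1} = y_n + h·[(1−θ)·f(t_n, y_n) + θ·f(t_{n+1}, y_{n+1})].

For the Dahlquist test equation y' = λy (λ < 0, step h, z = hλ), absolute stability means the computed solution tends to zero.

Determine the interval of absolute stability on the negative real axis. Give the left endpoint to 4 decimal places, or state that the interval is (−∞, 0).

z∈(-2.8000,0).

With y'=λy (z=hλ):
  y_{n+1} = y_n + z·[6/7·y_n + 1/7·y_{n+1}] ⇒ (1 − 1/7z)y_{n+1} = (1 + 6/7z)y_n
  Hence R(z) = (1 + 6/7z)/(1 − 1/7z).

Need |R(x)|<1, x<0.
x=-0.32: |R|=0.6940
R=−1: 1+6/7x = −1+1/7x ⇒ -5/7x=2 ⇒ x=2/(-5/7)=-2.8000
Confirm numerically:
  x=-2.241: |R|=0.69754 <1
  x=-1.614: |R|=0.31159 <1
  x=-1.224: |R|=0.04183 <1
  x=-1.155: |R|=0.00858 <1
  x=-3.137: |R|=1.16622 >1
  x=-3.093: |R|=1.14515 >1
Stable set (-2.8000, 0).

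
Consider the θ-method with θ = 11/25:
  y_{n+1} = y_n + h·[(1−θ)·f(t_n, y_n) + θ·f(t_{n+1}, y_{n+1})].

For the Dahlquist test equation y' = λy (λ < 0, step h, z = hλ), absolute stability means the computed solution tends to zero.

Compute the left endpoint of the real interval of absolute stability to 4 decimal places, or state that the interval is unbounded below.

z* = -16.6667.

On y'=λy, z=hλ:
  y_{n+1} = y_n + z·[14/25·y_n + 11/25·y_{n+1}] ⇒ (1 − 11/25z)y_{n+1} = (1 + 14/25z)y_n
  ⇒ R(z) = (1 + 14/25z)/(1 − 11/25z).

Solve |R(x)|<1 on ℝ⁻.
x=-1.48: |R|=0.1037
R=−1: 1+14/25x = −1+11/25x ⇒ -3/25x=2 ⇒ x=2/(-3/25)=-16.6667
Confirm numerically:
  x=-16.288: |R|=0.99444 <1
  x=-14.739: |R|=0.96910 <1
  x=-9.577: |R|=0.83683 <1
  x=-7.579: |R|=0.74842 <1
  x=-17.219: |R|=1.00773 >1
  x=-16.848: |R|=1.00259 >1
Interval (-16.6667, 0).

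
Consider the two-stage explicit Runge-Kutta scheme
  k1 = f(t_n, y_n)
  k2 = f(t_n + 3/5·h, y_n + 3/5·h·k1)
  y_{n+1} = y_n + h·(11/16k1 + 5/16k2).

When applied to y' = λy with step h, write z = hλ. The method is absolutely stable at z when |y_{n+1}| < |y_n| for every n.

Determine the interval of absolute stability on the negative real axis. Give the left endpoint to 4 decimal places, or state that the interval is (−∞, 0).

With y'=λy (z=hλ):
  k1=λy_n ⇒ h·k1=z·y_n;  k2=λ(1+3/5z)y_n ⇒ h·k2=z(1+3/5z)y_n
  y_{n+1}/y_n = 1 + 11/16z + 5/16z(1+3/5z) = 1 + z + 3/16z²
  R(z) = 1 + z + 3/16z².

Solve |R(x)|<1 on ℝ⁻.
x=-0.61: |R|=0.4598
R=1: x+3/16x²=0 ⇒ x=−16/3=-5.3333; min R=1−1/(4·3/16)=-0.3333>−1
Confirm numerically:
  x=-3.716: |R|=0.12688 <1
  x=-3.193: |R|=0.28139 <1
  x=-2.802: |R|=0.32990 <1
  x=-2.256: |R|=0.30171 <1
  x=-5.752: |R|=1.45153 >1
  x=-5.751: |R|=1.45038 >1
So |R|<1 on (-5.3333, 0).

z∈(-5.3333,0).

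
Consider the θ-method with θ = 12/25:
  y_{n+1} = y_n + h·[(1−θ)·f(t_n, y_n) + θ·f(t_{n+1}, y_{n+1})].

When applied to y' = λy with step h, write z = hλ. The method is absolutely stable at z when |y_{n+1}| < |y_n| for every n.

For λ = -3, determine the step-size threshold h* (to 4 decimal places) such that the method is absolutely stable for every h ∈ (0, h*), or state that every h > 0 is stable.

On y'=λy, z=hλ:
  y_{n+1} = y_n + z·[13/25·y_n + 12/25·y_{n+1}] ⇒ (1 − 12/25z)y_{n+1} = (1 + 13/25z)y_n
  Hence R(z) = (1 + 13/25z)/(1 − 12/25z).

Find x<0 with |R(x)|<1.
x=-0.9: |R|=0.3715
R=−1: 1+13/25x = −1+12/25x ⇒ -1/25x=2 ⇒ x=2/(-1/25)=-50.0000
Confirm numerically:
  x=-45.456: |R|=0.99203 <1
  x=-37.400: |R|=0.97341 <1
  x=-28.353: |R|=0.94073 <1
  x=-50.547: |R|=1.00087 >1
  x=-50.235: |R|=1.00037 >1
So |R|<1 on (-50.0000, 0).

(-50.0000,0); λ=-3 ⇒ h* = (50)/3 = 16.6667.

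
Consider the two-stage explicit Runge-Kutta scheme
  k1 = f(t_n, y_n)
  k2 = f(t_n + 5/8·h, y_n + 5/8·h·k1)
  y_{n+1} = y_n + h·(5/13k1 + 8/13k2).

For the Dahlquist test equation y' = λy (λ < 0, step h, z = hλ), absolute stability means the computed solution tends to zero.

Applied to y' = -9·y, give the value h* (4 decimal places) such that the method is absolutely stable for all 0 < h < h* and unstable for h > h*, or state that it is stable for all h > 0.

On y'=λy, z=hλ:
  k1=λy_n ⇒ h·k1=z·y_n;  k2=λ(1+5/8z)y_n ⇒ h·k2=z(1+5/8z)y_n
  y_{n+1}/y_n = 1 + 5/13z + 8/13z(1+5/8z) = 1 + z + 5/13z²
  Hence R(z) = 1 + z + 5/13z².

Need |R(x)|<1, x<0.
x=-0.99: |R|=0.3870
R=1: x+5/13x²=0 ⇒ x=−13/5=-2.6000; min R=1−1/(4·5/13)=0.3500>−1
Confirm numerically:
  x=-2.113: |R|=0.60422 <1
  x=-1.908: |R|=0.49218 <1
  x=-1.232: |R|=0.35178 <1
  x=-1.083: |R|=0.36811 <1
  x=-3.115: |R|=1.61701 >1
  x=-2.825: |R|=1.24447 >1
Stable set (-2.6000, 0).

(-2.6000,0); λ=-9 ⇒ h* = (13/5)/9 = 0.2889.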